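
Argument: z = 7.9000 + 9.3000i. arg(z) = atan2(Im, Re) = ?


Re = 7.9, Im = 9.3
arg = atan2(9.3, 7.9) = 49.6534 degrees

arg(z) = 49.6534 degrees


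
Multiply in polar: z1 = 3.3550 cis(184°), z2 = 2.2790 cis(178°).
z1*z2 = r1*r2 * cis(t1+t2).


r = 3.3550 * 2.2790 = 7.6460
theta = 184° + 178° = 362° = 2° (mod 360)

7.6460 cis(2°)


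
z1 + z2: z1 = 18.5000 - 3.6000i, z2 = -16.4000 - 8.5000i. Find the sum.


Real: 18.5 - 16.4 = 2.1
Imag: -3.6 - 8.5 = -12.1

2.1000 - 12.1000i


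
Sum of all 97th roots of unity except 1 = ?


With w = e^(2*pi*i/97), all 97 of the 97th roots of unity w^0 = 1, w, ..., w^(96) sum to 0: 1 + w + ... + w^(96) = (1 - w^97)/(1 - w) = 0 since w^97 = 1, w ≠ 1.
Removing the root 1: w + w^2 + ... + w^(96) = 0 - 1 = -1

Sum = -1


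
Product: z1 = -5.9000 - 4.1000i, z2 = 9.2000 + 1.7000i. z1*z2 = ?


Real = -5.9*9.2 - (-4.1)*1.7 = -54.28 - (-6.97) = -47.31
Imag = -5.9*1.7 + 9.2*(-4.1) = -10.03 - (37.72) = -47.75

-47.3100 - 47.7500i


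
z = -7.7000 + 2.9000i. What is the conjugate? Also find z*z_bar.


z_bar = -7.7000 - 2.9000i
z*z_bar = (-7.7)^2 + 2.9^2 = 59.29 + 8.41 = 67.7

z_bar = -7.7000 - 2.9000i, z*z_bar = 67.7


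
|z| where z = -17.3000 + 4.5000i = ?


|z| = sqrt((-17.3)^2 + 4.5^2) = sqrt(299.29 + 20.25) = sqrt(319.54) = 17.8757

|z| = 17.8757


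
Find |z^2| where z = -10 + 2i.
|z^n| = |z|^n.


|z| = sqrt(100+4) = sqrt(104) = 10.1980
|z^2| = |z|^2 = (sqrt(104))^2 = 104

|z^2| = 104


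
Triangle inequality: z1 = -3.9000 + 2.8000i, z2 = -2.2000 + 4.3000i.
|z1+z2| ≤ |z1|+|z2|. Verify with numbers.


|z1| = sqrt((-3.9)^2 + 2.8^2) = sqrt(23.05) = 4.8010
|z2| = sqrt((-2.2)^2 + 4.3^2) = sqrt(23.33) = 4.8301
z1+z2 = -6.1000 + 7.1000i
|z1+z2| = sqrt(87.62) = 9.3606
|z1|+|z2| = 4.8010 + 4.8301 = 9.6311

|z1+z2| = 9.3606 ≤ |z1|+|z2| = 9.6311 (verified)


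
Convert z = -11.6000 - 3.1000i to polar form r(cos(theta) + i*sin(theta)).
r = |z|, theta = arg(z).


r = sqrt(134.56+9.61) = sqrt(144.17) = 12.0071
theta = atan2(-3.1, -11.6) = -165.0378 degrees

r = 12.0071, theta = -165.0378 degrees


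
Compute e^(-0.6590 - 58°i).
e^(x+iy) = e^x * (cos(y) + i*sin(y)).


e^-0.6590 = 0.5174
cos(-58°) = 0.5299
sin(-58°) = -0.848
Real = 0.5174*0.5299 = 0.2742
Imag = 0.5174*(-0.848) = -0.4388

0.2742 - 0.4388i


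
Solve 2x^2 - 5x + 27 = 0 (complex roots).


disc = (-5)^2 - 4*2*27 = 25 - 216 = -191
sqrt(|disc|) = sqrt(191) = 13.8203
Real part = 5/(2*2) = 1.2500
Imag part = 13.8203/(2*2) = 3.4551

1.2500 ± 3.4551i


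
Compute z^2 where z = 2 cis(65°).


r^2 = 2^2 = 4
n*theta = 2*65° = 130° = 130° (mod 360)
a = 4*cos(130°) = -2.5712
b = 4*sin(130°) = 3.0642

4 cis(130°) = -2.5712 + 3.0642i


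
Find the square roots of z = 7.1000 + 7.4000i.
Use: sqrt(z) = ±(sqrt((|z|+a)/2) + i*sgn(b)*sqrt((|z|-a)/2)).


|z| = sqrt(50.41+54.76) = 10.2552
sqrt((|z|+a)/2) = sqrt((10.2552+7.1)/2) = sqrt(8.6776) = 2.9458
sqrt((|z|-a)/2) = sqrt((10.2552-7.1)/2) = sqrt(1.5776) = 1.2560

±(2.9458 + 1.2560i) i.e. 2.9458 + 1.2560i and -2.9458 - 1.2560i


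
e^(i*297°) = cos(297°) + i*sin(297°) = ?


cos(297°) = 0.4540
sin(297°) = -0.8910

e^(i*297°) = 0.4540 - 0.8910i


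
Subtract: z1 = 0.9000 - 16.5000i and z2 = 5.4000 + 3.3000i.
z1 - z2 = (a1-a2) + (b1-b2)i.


Real: 0.9 - 5.4 = -4.5
Imag: -16.5 - 3.3 = -19.8

-4.5000 - 19.8000i


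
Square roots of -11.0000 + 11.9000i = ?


|z| = sqrt(121+141.61) = 16.2052
sqrt((|z|+a)/2) = sqrt((16.2052+(-11))/2) = sqrt(2.6026) = 1.6133
sqrt((|z|-a)/2) = sqrt((16.2052-(-11))/2) = sqrt(13.6026) = 3.6882

±(1.6133 + 3.6882i) i.e. 1.6133 + 3.6882i and -1.6133 - 3.6882i


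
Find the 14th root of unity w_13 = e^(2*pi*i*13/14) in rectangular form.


Angle = 360*13/14 = 334.2857°
a = cos(334.2857°) = 0.9010
b = sin(334.2857°) = -0.4339

0.9010 - 0.4339i


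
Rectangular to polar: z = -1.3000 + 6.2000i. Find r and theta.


r = sqrt(1.69+38.44) = sqrt(40.13) = 6.3348
theta = atan2(6.2, -1.3) = 101.8421 degrees

r = 6.3348, theta = 101.8421 degrees


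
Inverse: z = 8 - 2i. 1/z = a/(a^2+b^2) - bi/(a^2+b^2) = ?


|z|^2 = 64+4 = 68
1/z = (8 + 2i)/68

1/z = 0.1176 + 0.0294i


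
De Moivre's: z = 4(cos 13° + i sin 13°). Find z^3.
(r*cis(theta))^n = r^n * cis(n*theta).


r^3 = 4^3 = 64
n*theta = 3*13° = 39° = 39° (mod 360)
a = 64*cos(39°) = 49.7373
b = 64*sin(39°) = 40.2765

64 cis(39°) = 49.7373 + 40.2765i


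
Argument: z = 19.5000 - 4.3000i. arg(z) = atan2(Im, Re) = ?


Re = 19.5, Im = -4.3
arg = atan2(-4.3, 19.5) = -12.4354 degrees

arg(z) = -12.4354 degrees


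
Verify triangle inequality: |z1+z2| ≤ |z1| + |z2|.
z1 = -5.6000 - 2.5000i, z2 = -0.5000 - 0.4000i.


|z1| = sqrt((-5.6)^2 + (-2.5)^2) = sqrt(37.61) = 6.1327
|z2| = sqrt((-0.5)^2 + (-0.4)^2) = sqrt(0.41) = 0.6403
z1+z2 = -6.1000 - 2.9000i
|z1+z2| = sqrt(45.62) = 6.7543
|z1|+|z2| = 6.1327 + 0.6403 = 6.7730

|z1+z2| = 6.7543 ≤ |z1|+|z2| = 6.7730 (verified)


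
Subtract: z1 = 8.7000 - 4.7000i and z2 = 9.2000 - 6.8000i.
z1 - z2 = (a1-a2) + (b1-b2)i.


Real: 8.7 - 9.2 = -0.5
Imag: -4.7 + 6.8 = 2.1

-0.5000 + 2.1000i


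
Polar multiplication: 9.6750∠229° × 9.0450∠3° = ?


r = 9.6750 * 9.0450 = 87.5104
theta = 229° + 3° = 232° = 232° (mod 360)

87.5104 cis(232°)


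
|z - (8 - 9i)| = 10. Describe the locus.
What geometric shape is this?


|z - z0| = r is a circle with center z0 and radius r.
Center = (8, -9), radius = 10

Circle with center (8, -9) and radius 10


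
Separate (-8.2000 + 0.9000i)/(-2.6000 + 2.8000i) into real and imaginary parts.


Multiply by conjugate: (-8.2000 + 0.9000i)(-2.6000 - 2.8000i) / ((-2.6)^2 + 2.8^2)
Numerator real = -8.2*(-2.6) + 0.9*2.8 = 23.84
Numerator imag = 0.9*(-2.6) - (-8.2)*2.8 = 20.62
Denominator = 14.6
Re(z) = 23.84/14.6 = 1.6329
Im(z) = 20.62/14.6 = 1.4123

Re(z) = 1.6329, Im(z) = 1.4123


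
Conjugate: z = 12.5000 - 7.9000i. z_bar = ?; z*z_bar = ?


z_bar = 12.5000 + 7.9000i
z*z_bar = 12.5^2 + (-7.9)^2 = 156.25 + 62.41 = 218.66

z_bar = 12.5000 + 7.9000i, z*z_bar = 218.66


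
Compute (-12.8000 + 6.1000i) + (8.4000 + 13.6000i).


Real: -12.8 + 8.4 = -4.4
Imag: 6.1 + 13.6 = 19.7

-4.4000 + 19.7000i


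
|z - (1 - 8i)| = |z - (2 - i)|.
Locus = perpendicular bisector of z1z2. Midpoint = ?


Equal distances means the locus is the perpendicular bisector of z1 and z2.
Midpoint = ((1+2)/2, (-8+(-1))/2) = (1.5000, -4.5000)

Perpendicular bisector through (1.5000, -4.5000)


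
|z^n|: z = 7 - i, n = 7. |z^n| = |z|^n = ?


|z| = sqrt(49+1) = sqrt(50) = 7.0711
|z^7| = |z|^7 = (sqrt(50))^7 = 50^3 * sqrt(50) = 125000*sqrt(50)

|z^7| = 125000*sqrt(50) ≈ 883883.4765


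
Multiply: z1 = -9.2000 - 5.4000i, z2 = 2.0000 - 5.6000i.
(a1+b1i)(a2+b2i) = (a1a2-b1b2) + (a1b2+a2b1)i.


Real = -9.2*2 - (-5.4)*(-5.6) = -18.4 - 30.24 = -48.64
Imag = -9.2*(-5.6) + 2*(-5.4) = 51.52 - (10.8) = 40.72

-48.6400 + 40.7200i


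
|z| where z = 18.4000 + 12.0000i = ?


|z| = sqrt(18.4^2 + 12^2) = sqrt(338.56 + 144) = sqrt(482.56) = 21.9672

|z| = 21.9672


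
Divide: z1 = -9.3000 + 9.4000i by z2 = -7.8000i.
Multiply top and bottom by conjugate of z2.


Conjugate of z2 = 7.8000i
Numerator: (-9.3000 + 9.4000i)(7.8000i) = -73.3200 - 72.5400i
Denominator: 0^2 + (-7.8)^2 = 60.84
Result = (-73.3200 - 72.5400i)/60.84

-1.2051 - 1.1923i


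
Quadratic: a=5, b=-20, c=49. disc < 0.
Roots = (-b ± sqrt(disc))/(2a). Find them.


disc = (-20)^2 - 4*5*49 = 400 - 980 = -580
sqrt(|disc|) = sqrt(580) = 24.0832
Real part = 20/(2*5) = 2.0000
Imag part = 24.0832/(2*5) = 2.4083

2.0000 ± 2.4083i


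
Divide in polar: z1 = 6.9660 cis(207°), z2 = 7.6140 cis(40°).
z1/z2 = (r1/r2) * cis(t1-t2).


r = 6.9660 / 7.6140 = 0.9149
theta = 207° - 40° = 167° = 167° (mod 360)

0.9149 cis(167°)


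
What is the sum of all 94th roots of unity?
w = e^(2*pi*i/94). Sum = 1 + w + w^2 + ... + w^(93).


The sum of all 94th roots of unity is 0.
Geometric series: (1 - w^94)/(1 - w) = (1-1)/(1-w) = 0 since w^94 = 1, w ≠ 1.
Alternatively: coefficient of z^93 in z^94 - 1 is 0.

0


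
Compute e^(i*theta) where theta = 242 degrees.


cos(242°) = -0.4695
sin(242°) = -0.8829

e^(i*242°) = -0.4695 - 0.8829i


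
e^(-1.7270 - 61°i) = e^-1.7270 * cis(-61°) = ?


e^-1.7270 = 0.1778
cos(-61°) = 0.4848
sin(-61°) = -0.8746
Real = 0.1778*0.4848 = 0.0862
Imag = 0.1778*(-0.8746) = -0.1555

0.0862 - 0.1555i


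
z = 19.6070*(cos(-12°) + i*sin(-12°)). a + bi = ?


a = 19.6070*cos(-12°) = 19.6070*0.978148 = 19.1785
b = 19.6070*sin(-12°) = 19.6070*(-0.20791) = -4.0765

19.1785 - 4.0765i


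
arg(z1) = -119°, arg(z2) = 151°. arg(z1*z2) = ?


arg(z1*z2) = -119° + 151° = 32°
Normalized to (-180°, 180°]: 32°

32°


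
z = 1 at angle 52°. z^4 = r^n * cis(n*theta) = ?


r^4 = 1^4 = 1
n*theta = 4*52° = 208° = 208° (mod 360)
a = 1*cos(208°) = -0.8829
b = 1*sin(208°) = -0.4695

1 cis(208°) = -0.8829 - 0.4695i


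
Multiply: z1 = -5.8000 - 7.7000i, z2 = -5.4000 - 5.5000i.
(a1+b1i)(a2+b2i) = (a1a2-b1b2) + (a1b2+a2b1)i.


Real = -5.8*(-5.4) - (-7.7)*(-5.5) = 31.32 - 42.35 = -11.03
Imag = -5.8*(-5.5) - (5.4)*(-7.7) = 31.9 + 41.58 = 73.48

-11.0300 + 73.4800i


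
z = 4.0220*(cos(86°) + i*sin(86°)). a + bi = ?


a = 4.0220*cos(86°) = 4.0220*0.06976 = 0.2806
b = 4.0220*sin(86°) = 4.0220*0.99756 = 4.0122

0.2806 + 4.0122i


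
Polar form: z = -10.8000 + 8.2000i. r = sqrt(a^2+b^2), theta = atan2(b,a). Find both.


r = sqrt(116.64+67.24) = sqrt(183.88) = 13.5602
theta = atan2(8.2, -10.8) = 142.7921 degrees

r = 13.5602, theta = 142.7921 degrees


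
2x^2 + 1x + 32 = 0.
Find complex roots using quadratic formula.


disc = 1^2 - 4*2*32 = 1 - 256 = -255
sqrt(|disc|) = sqrt(255) = 15.9687
Real part = -1/(2*2) = -0.2500
Imag part = 15.9687/(2*2) = 3.9922

-0.2500 ± 3.9922i


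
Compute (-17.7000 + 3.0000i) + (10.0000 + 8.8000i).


Real: -17.7 + 10 = -7.7
Imag: 3 + 8.8 = 11.8

-7.7000 + 11.8000i


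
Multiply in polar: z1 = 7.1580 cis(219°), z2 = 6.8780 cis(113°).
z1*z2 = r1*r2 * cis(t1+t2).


r = 7.1580 * 6.8780 = 49.2327
theta = 219° + 113° = 332° = 332° (mod 360)

49.2327 cis(332°)


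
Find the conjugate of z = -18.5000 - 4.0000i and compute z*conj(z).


z_bar = -18.5000 + 4.0000i
z*z_bar = (-18.5)^2 + (-4)^2 = 342.25 + 16 = 358.25

z_bar = -18.5000 + 4.0000i, z*z_bar = 358.25


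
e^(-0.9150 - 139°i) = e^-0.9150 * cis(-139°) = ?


e^-0.9150 = 0.4005
cos(-139°) = -0.7547
sin(-139°) = -0.6561
Real = 0.4005*(-0.7547) = -0.3023
Imag = 0.4005*(-0.6561) = -0.2628

-0.3023 - 0.2628i


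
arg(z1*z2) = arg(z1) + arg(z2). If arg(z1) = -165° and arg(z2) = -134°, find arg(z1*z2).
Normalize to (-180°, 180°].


arg(z1*z2) = -165° - 134° = -299°
Normalized to (-180°, 180°]: 61°

61°


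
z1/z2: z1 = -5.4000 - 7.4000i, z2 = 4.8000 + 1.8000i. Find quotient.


Conjugate of z2 = 4.8000 - 1.8000i
Numerator: (-5.4000 - 7.4000i)(4.8000 - 1.8000i) = -39.2400 - 25.8000i
Denominator: 4.8^2 + 1.8^2 = 26.28
Result = (-39.2400 - 25.8000i)/26.28

-1.4932 - 0.9817i


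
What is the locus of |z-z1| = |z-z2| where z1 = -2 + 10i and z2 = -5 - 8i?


Equal distances means the locus is the perpendicular bisector of z1 and z2.
Midpoint = ((-2+(-5))/2, (10+(-8))/2) = (-3.5000, 1.0000)

Perpendicular bisector through (-3.5000, 1.0000)


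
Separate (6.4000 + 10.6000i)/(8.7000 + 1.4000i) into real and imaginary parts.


Multiply by conjugate: (6.4000 + 10.6000i)(8.7000 - 1.4000i) / (8.7^2 + 1.4^2)
Numerator real = 6.4*8.7 + 10.6*1.4 = 70.52
Numerator imag = 10.6*8.7 - 6.4*1.4 = 83.26
Denominator = 77.65
Re(z) = 70.52/77.65 = 0.9082
Im(z) = 83.26/77.65 = 1.0722

Re(z) = 0.9082, Im(z) = 1.0722


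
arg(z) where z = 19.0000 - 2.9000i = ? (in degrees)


Re = 19, Im = -2.9
arg = atan2(-2.9, 19) = -8.6782 degrees

arg(z) = -8.6782 degrees


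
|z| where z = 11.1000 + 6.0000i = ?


|z| = sqrt(11.1^2 + 6^2) = sqrt(123.21 + 36) = sqrt(159.21) = 12.6178

|z| = 12.6178


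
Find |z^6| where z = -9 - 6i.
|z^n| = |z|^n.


|z| = sqrt(81+36) = sqrt(117) = 10.8167
|z^6| = |z|^6 = (sqrt(117))^6 = 117^3 = 1601613

|z^6| = 1601613


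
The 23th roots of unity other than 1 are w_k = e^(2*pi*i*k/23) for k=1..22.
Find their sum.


With w = e^(2*pi*i/23), all 23 of the 23th roots of unity w^0 = 1, w, ..., w^(22) sum to 0: 1 + w + ... + w^(22) = (1 - w^23)/(1 - w) = 0 since w^23 = 1, w ≠ 1.
Removing the root 1: w + w^2 + ... + w^(22) = 0 - 1 = -1

Sum = -1


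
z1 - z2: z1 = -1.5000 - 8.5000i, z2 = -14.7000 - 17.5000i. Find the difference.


Real: -1.5 + 14.7 = 13.2
Imag: -8.5 + 17.5 = 9

13.2000 + 9.0000i


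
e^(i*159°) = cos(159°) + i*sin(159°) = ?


cos(159°) = -0.9336
sin(159°) = 0.3584

e^(i*159°) = -0.9336 + 0.3584i


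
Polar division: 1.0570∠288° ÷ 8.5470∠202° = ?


r = 1.0570 / 8.5470 = 0.1237
theta = 288° - 202° = 86° = 86° (mod 360)

0.1237 cis(86°)


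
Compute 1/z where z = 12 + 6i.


|z|^2 = 144+36 = 180
1/z = (12 - 6i)/180

1/z = 0.0667 - 0.0333i


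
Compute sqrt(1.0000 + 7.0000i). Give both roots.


|z| = sqrt(1+49) = 7.0711
sqrt((|z|+a)/2) = sqrt((7.0711+1)/2) = sqrt(4.0355) = 2.0089
sqrt((|z|-a)/2) = sqrt((7.0711-1)/2) = sqrt(3.0355) = 1.7423

±(2.0089 + 1.7423i) i.e. 2.0089 + 1.7423i and -2.0089 - 1.7423i


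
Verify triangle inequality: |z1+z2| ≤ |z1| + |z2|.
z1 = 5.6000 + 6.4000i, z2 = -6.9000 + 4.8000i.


|z1| = sqrt(5.6^2 + 6.4^2) = sqrt(72.32) = 8.5041
|z2| = sqrt((-6.9)^2 + 4.8^2) = sqrt(70.65) = 8.4054
z1+z2 = -1.3000 + 11.2000i
|z1+z2| = sqrt(127.13) = 11.2752
|z1|+|z2| = 8.5041 + 8.4054 = 16.9095

|z1+z2| = 11.2752 ≤ |z1|+|z2| = 16.9095 (verified)


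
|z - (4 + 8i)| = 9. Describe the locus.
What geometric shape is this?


|z - z0| = r is a circle with center z0 and radius r.
Center = (4, 8), radius = 9

Circle with center (4, 8) and radius 9


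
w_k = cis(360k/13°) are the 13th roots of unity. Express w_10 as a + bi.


Angle = 360*10/13 = 276.9231°
a = cos(276.9231°) = 0.1205
b = sin(276.9231°) = -0.9927

0.1205 - 0.9927i


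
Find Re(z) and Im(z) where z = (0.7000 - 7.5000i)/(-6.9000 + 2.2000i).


Multiply by conjugate: (0.7000 - 7.5000i)(-6.9000 - 2.2000i) / ((-6.9)^2 + 2.2^2)
Numerator real = 0.7*(-6.9) - (7.5)*2.2 = -21.33
Numerator imag = -7.5*(-6.9) - 0.7*2.2 = 50.21
Denominator = 52.45
Re(z) = -21.33/52.45 = -0.4067
Im(z) = 50.21/52.45 = 0.9573

Re(z) = -0.4067, Im(z) = 0.9573


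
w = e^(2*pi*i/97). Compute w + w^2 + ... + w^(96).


With w = e^(2*pi*i/97), all 97 of the 97th roots of unity w^0 = 1, w, ..., w^(96) sum to 0: 1 + w + ... + w^(96) = (1 - w^97)/(1 - w) = 0 since w^97 = 1, w ≠ 1.
Removing the root 1: w + w^2 + ... + w^(96) = 0 - 1 = -1

Sum = -1


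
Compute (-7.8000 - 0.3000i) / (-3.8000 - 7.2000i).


Conjugate of z2 = -3.8000 + 7.2000i
Numerator: (-7.8000 - 0.3000i)(-3.8000 + 7.2000i) = 31.8000 - 55.0200i
Denominator: (-3.8)^2 + (-7.2)^2 = 66.28
Result = (31.8000 - 55.0200i)/66.28

0.4798 - 0.8301i


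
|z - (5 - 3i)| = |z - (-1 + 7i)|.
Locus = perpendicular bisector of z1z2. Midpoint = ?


Equal distances means the locus is the perpendicular bisector of z1 and z2.
Midpoint = ((5+(-1))/2, (-3+7)/2) = (2.0000, 2.0000)

Perpendicular bisector through (2.0000, 2.0000)


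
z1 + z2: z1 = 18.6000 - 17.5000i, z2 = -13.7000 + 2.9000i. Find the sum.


Real: 18.6 - 13.7 = 4.9
Imag: -17.5 + 2.9 = -14.6

4.9000 - 14.6000i


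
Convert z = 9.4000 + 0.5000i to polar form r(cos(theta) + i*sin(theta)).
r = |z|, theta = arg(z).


r = sqrt(88.36+0.25) = sqrt(88.61) = 9.4133
theta = atan2(0.5, 9.4) = 3.0448 degrees

r = 9.4133, theta = 3.0448 degrees


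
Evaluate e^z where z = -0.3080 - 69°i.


e^-0.3080 = 0.7349
cos(-69°) = 0.3584
sin(-69°) = -0.9336
Real = 0.7349*0.3584 = 0.2634
Imag = 0.7349*(-0.9336) = -0.6861

0.2634 - 0.6861i


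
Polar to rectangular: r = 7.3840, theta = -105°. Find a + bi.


a = 7.3840*cos(-105°) = 7.3840*(-0.25882) = -1.9111
b = 7.3840*sin(-105°) = 7.3840*(-0.96593) = -7.1324

-1.9111 - 7.1324i


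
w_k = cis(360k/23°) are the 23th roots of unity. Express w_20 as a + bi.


Angle = 360*20/23 = 313.0435°
a = cos(313.0435°) = 0.6826
b = sin(313.0435°) = -0.7308

0.6826 - 0.7308i


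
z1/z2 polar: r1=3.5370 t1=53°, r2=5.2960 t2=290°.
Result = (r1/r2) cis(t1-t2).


r = 3.5370 / 5.2960 = 0.6679
theta = 53° - 290° = -237° = 123° (mod 360)

0.6679 cis(123°)


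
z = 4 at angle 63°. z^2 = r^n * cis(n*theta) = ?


r^2 = 4^2 = 16
n*theta = 2*63° = 126° = 126° (mod 360)
a = 16*cos(126°) = -9.4046
b = 16*sin(126°) = 12.9443

16 cis(126°) = -9.4046 + 12.9443i


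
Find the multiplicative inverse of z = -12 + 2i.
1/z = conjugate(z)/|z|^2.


|z|^2 = 144+4 = 148
1/z = (-12 - 2i)/148

1/z = -0.0811 - 0.0135i


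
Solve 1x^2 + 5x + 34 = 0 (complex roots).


disc = 5^2 - 4*1*34 = 25 - 136 = -111
sqrt(|disc|) = sqrt(111) = 10.5357
Real part = -5/(2*1) = -2.5000
Imag part = 10.5357/(2*1) = 5.2678

-2.5000 ± 5.2678i


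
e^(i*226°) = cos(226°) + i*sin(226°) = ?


cos(226°) = -0.6947
sin(226°) = -0.7193

e^(i*226°) = -0.6947 - 0.7193i


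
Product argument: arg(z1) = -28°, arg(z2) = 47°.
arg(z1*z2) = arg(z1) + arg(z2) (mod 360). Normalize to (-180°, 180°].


arg(z1*z2) = -28° + 47° = 19°
Normalized to (-180°, 180°]: 19°

19°


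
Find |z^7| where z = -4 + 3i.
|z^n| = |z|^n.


|z| = sqrt(16+9) = sqrt(25) = 5
|z^7| = |z|^7 = 5^7 = 78125

|z^7| = 78125


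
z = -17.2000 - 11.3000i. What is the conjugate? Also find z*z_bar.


z_bar = -17.2000 + 11.3000i
z*z_bar = (-17.2)^2 + (-11.3)^2 = 295.84 + 127.69 = 423.53

z_bar = -17.2000 + 11.3000i, z*z_bar = 423.53


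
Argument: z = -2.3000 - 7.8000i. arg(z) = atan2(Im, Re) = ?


Re = -2.3, Im = -7.8
arg = atan2(-7.8, -2.3) = -106.4293 degrees

arg(z) = -106.4293 degrees


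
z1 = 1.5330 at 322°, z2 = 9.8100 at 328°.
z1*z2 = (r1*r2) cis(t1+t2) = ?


r = 1.5330 * 9.8100 = 15.0387
theta = 322° + 328° = 650° = 290° (mod 360)

15.0387 cis(290°)


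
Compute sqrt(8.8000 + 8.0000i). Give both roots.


|z| = sqrt(77.44+64) = 11.8929
sqrt((|z|+a)/2) = sqrt((11.8929+8.8)/2) = sqrt(10.3464) = 3.2166
sqrt((|z|-a)/2) = sqrt((11.8929-8.8)/2) = sqrt(1.5464) = 1.2436

±(3.2166 + 1.2436i) i.e. 3.2166 + 1.2436i and -3.2166 - 1.2436i


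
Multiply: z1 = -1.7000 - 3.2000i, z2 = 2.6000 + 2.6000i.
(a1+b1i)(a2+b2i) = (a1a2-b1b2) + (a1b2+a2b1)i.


Real = -1.7*2.6 - (-3.2)*2.6 = -4.42 - (-8.32) = 3.9
Imag = -1.7*2.6 + 2.6*(-3.2) = -4.42 - (8.32) = -12.74

3.9000 - 12.7400i


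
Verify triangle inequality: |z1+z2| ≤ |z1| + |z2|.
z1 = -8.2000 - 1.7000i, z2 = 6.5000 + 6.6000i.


|z1| = sqrt((-8.2)^2 + (-1.7)^2) = sqrt(70.13) = 8.3744
|z2| = sqrt(6.5^2 + 6.6^2) = sqrt(85.81) = 9.2634
z1+z2 = -1.7000 + 4.9000i
|z1+z2| = sqrt(26.9) = 5.1865
|z1|+|z2| = 8.3744 + 9.2634 = 17.6378

|z1+z2| = 5.1865 ≤ |z1|+|z2| = 17.6378 (verified)


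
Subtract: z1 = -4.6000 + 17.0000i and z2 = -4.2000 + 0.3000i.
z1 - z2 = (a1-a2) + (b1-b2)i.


Real: -4.6 + 4.2 = -0.4
Imag: 17 - 0.3 = 16.7

-0.4000 + 16.7000i


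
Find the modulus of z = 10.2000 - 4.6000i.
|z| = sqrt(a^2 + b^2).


|z| = sqrt(10.2^2 + (-4.6)^2) = sqrt(104.04 + 21.16) = sqrt(125.2) = 11.1893

|z| = 11.1893


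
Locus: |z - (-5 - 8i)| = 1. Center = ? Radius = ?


|z - z0| = r is a circle with center z0 and radius r.
Center = (-5, -8), radius = 1

Circle with center (-5, -8) and radius 1


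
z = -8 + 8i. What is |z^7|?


|z| = sqrt(64+64) = sqrt(128) = 11.3137
|z^7| = |z|^7 = (sqrt(128))^7 = 128^3 * sqrt(128) = 2097152*sqrt(128)

|z^7| = 2097152*sqrt(128) ≈ 23726566.4061


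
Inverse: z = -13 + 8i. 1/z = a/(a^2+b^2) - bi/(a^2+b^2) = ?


|z|^2 = 169+64 = 233
1/z = (-13 - 8i)/233

1/z = -0.0558 - 0.0343i


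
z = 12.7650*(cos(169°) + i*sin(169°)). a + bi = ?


a = 12.7650*cos(169°) = 12.7650*(-0.98163) = -12.5305
b = 12.7650*sin(169°) = 12.7650*0.19081 = 2.4357

-12.5305 + 2.4357i


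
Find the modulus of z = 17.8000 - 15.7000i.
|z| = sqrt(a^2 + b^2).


|z| = sqrt(17.8^2 + (-15.7)^2) = sqrt(316.84 + 246.49) = sqrt(563.33) = 23.7346

|z| = 23.7346


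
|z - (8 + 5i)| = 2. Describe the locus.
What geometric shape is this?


|z - z0| = r is a circle with center z0 and radius r.
Center = (8, 5), radius = 2

Circle with center (8, 5) and radius 2


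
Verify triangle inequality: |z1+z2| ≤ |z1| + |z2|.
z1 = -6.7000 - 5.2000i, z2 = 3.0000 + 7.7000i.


|z1| = sqrt((-6.7)^2 + (-5.2)^2) = sqrt(71.93) = 8.4812
|z2| = sqrt(3^2 + 7.7^2) = sqrt(68.29) = 8.2638
z1+z2 = -3.7000 + 2.5000i
|z1+z2| = sqrt(19.94) = 4.4654
|z1|+|z2| = 8.4812 + 8.2638 = 16.7450

|z1+z2| = 4.4654 ≤ |z1|+|z2| = 16.7450 (verified)


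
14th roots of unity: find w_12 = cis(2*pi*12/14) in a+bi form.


Angle = 360*12/14 = 308.5714°
a = cos(308.5714°) = 0.6235
b = sin(308.5714°) = -0.7818

0.6235 - 0.7818i


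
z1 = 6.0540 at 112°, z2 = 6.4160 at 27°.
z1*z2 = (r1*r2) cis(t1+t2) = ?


r = 6.0540 * 6.4160 = 38.8425
theta = 112° + 27° = 139° = 139° (mod 360)

38.8425 cis(139°)


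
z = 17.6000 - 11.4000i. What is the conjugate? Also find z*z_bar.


z_bar = 17.6000 + 11.4000i
z*z_bar = 17.6^2 + (-11.4)^2 = 309.76 + 129.96 = 439.72

z_bar = 17.6000 + 11.4000i, z*z_bar = 439.72


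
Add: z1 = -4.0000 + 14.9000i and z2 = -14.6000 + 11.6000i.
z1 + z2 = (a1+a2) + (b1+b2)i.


Real: -4 - 14.6 = -18.6
Imag: 14.9 + 11.6 = 26.5

-18.6000 + 26.5000i


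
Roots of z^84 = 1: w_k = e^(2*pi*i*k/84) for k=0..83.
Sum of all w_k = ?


The sum of all 84th roots of unity is 0.
Geometric series: (1 - w^84)/(1 - w) = (1-1)/(1-w) = 0 since w^84 = 1, w ≠ 1.
Alternatively: coefficient of z^83 in z^84 - 1 is 0.

0


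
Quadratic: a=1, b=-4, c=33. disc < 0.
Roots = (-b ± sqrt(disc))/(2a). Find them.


disc = (-4)^2 - 4*1*33 = 16 - 132 = -116
sqrt(|disc|) = sqrt(116) = 10.7703
Real part = 4/(2*1) = 2.0000
Imag part = 10.7703/(2*1) = 5.3852

2.0000 ± 5.3852i


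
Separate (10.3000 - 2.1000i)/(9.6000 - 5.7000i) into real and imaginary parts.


Multiply by conjugate: (10.3000 - 2.1000i)(9.6000 + 5.7000i) / (9.6^2 + (-5.7)^2)
Numerator real = 10.3*9.6 - (2.1)*(-5.7) = 110.85
Numerator imag = -2.1*9.6 - 10.3*(-5.7) = 38.55
Denominator = 124.65
Re(z) = 110.85/124.65 = 0.8893
Im(z) = 38.55/124.65 = 0.3093

Re(z) = 0.8893, Im(z) = 0.3093


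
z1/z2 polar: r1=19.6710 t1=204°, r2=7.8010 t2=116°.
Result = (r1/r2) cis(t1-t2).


r = 19.6710 / 7.8010 = 2.5216
theta = 204° - 116° = 88° = 88° (mod 360)

2.5216 cis(88°)


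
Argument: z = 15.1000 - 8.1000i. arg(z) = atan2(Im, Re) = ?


Re = 15.1, Im = -8.1
arg = atan2(-8.1, 15.1) = -28.2102 degrees

arg(z) = -28.2102 degrees


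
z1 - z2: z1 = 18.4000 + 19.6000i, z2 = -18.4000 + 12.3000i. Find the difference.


Real: 18.4 + 18.4 = 36.8
Imag: 19.6 - 12.3 = 7.3

36.8000 + 7.3000i


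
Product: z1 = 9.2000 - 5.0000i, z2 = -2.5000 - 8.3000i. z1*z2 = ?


Real = 9.2*(-2.5) - (-5)*(-8.3) = -23 - 41.5 = -64.5
Imag = 9.2*(-8.3) - (2.5)*(-5) = -76.36 + 12.5 = -63.86

-64.5000 - 63.8600i


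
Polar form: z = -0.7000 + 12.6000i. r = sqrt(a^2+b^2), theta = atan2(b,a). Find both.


r = sqrt(0.49+158.76) = sqrt(159.25) = 12.6194
theta = atan2(12.6, -0.7) = 93.1798 degrees

r = 12.6194, theta = 93.1798 degrees


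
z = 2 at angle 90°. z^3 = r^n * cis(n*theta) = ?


r^3 = 2^3 = 8
n*theta = 3*90° = 270° = 270° (mod 360)
a = 8*cos(270°) = 0
b = 8*sin(270°) = -8.0000

8 cis(270°) = 0 - 8.0000i


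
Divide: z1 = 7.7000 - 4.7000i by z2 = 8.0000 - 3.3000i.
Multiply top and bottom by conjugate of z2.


Conjugate of z2 = 8.0000 + 3.3000i
Numerator: (7.7000 - 4.7000i)(8.0000 + 3.3000i) = 77.1100 - 12.1900i
Denominator: 8^2 + (-3.3)^2 = 74.89
Result = (77.1100 - 12.1900i)/74.89

1.0296 - 0.1628i


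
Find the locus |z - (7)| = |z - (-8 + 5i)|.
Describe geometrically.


Equal distances means the locus is the perpendicular bisector of z1 and z2.
Midpoint = ((7+(-8))/2, (0+5)/2) = (-0.5000, 2.5000)

Perpendicular bisector through (-0.5000, 2.5000)


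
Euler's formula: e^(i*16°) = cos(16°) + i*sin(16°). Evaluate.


cos(16°) = 0.9613
sin(16°) = 0.2756

e^(i*16°) = 0.9613 + 0.2756i


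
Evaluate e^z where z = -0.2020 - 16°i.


e^-0.2020 = 0.8171
cos(-16°) = 0.96126
sin(-16°) = -0.2756
Real = 0.8171*0.96126 = 0.7854
Imag = 0.8171*(-0.2756) = -0.2252

0.7854 - 0.2252i


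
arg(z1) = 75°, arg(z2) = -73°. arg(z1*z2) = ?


arg(z1*z2) = 75° - 73° = 2°
Normalized to (-180°, 180°]: 2°

2°


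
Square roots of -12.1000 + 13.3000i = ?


|z| = sqrt(146.41+176.89) = 17.9805
sqrt((|z|+a)/2) = sqrt((17.9805+(-12.1))/2) = sqrt(2.9403) = 1.7147
sqrt((|z|-a)/2) = sqrt((17.9805-(-12.1))/2) = sqrt(15.0403) = 3.8782

±(1.7147 + 3.8782i) i.e. 1.7147 + 3.8782i and -1.7147 - 3.8782i


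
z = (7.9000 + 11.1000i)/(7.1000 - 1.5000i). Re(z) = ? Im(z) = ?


Multiply by conjugate: (7.9000 + 11.1000i)(7.1000 + 1.5000i) / (7.1^2 + (-1.5)^2)
Numerator real = 7.9*7.1 + 11.1*(-1.5) = 39.44
Numerator imag = 11.1*7.1 - 7.9*(-1.5) = 90.66
Denominator = 52.66
Re(z) = 39.44/52.66 = 0.7490
Im(z) = 90.66/52.66 = 1.7216

Re(z) = 0.7490, Im(z) = 1.7216


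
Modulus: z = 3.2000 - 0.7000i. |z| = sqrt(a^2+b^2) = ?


|z| = sqrt(3.2^2 + (-0.7)^2) = sqrt(10.24 + 0.49) = sqrt(10.73) = 3.2757

|z| = 3.2757


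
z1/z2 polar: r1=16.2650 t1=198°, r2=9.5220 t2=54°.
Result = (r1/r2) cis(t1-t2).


r = 16.2650 / 9.5220 = 1.7081
theta = 198° - 54° = 144° = 144° (mod 360)

1.7081 cis(144°)


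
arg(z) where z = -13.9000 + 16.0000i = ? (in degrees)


Re = -13.9, Im = 16
arg = atan2(16, -13.9) = 130.9825 degrees

arg(z) = 130.9825 degrees


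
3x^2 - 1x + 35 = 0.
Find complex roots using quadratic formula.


disc = (-1)^2 - 4*3*35 = 1 - 420 = -419
sqrt(|disc|) = sqrt(419) = 20.4695
Real part = 1/(2*3) = 0.1667
Imag part = 20.4695/(2*3) = 3.4116

0.1667 ± 3.4116i


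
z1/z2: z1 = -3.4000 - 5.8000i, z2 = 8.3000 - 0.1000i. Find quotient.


Conjugate of z2 = 8.3000 + 0.1000i
Numerator: (-3.4000 - 5.8000i)(8.3000 + 0.1000i) = -27.6400 - 48.4800i
Denominator: 8.3^2 + (-0.1)^2 = 68.9
Result = (-27.6400 - 48.4800i)/68.9

-0.4012 - 0.7036i


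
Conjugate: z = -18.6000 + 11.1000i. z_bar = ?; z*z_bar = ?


z_bar = -18.6000 - 11.1000i
z*z_bar = (-18.6)^2 + 11.1^2 = 345.96 + 123.21 = 469.17

z_bar = -18.6000 - 11.1000i, z*z_bar = 469.17


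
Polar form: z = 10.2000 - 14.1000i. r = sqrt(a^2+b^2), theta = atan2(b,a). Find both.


r = sqrt(104.04+198.81) = sqrt(302.85) = 17.4026
theta = atan2(-14.1, 10.2) = -54.1179 degrees

r = 17.4026, theta = -54.1179 degrees


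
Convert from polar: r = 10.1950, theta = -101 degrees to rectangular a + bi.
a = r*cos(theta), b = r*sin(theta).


a = 10.1950*cos(-101°) = 10.1950*(-0.19081) = -1.9453
b = 10.1950*sin(-101°) = 10.1950*(-0.98163) = -10.0077

-1.9453 - 10.0077i


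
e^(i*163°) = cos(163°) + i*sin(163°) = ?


cos(163°) = -0.9563
sin(163°) = 0.2924

e^(i*163°) = -0.9563 + 0.2924i


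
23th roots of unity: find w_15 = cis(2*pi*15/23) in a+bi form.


Angle = 360*15/23 = 234.7826°
a = cos(234.7826°) = -0.5767
b = sin(234.7826°) = -0.8170

-0.5767 - 0.8170i


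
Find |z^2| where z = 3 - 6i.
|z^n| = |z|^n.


|z| = sqrt(9+36) = sqrt(45) = 6.7082
|z^2| = |z|^2 = (sqrt(45))^2 = 45

|z^2| = 45


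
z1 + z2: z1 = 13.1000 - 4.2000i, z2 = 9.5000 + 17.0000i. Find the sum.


Real: 13.1 + 9.5 = 22.6
Imag: -4.2 + 17 = 12.8

22.6000 + 12.8000i


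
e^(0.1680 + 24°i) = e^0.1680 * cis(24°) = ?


e^0.1680 = 1.18294
cos(24°) = 0.91355
sin(24°) = 0.4067
Real = 1.18294*0.91355 = 1.0807
Imag = 1.18294*0.4067 = 0.4811

1.0807 + 0.4811i


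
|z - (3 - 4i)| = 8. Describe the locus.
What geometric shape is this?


|z - z0| = r is a circle with center z0 and radius r.
Center = (3, -4), radius = 8

Circle with center (3, -4) and radius 8


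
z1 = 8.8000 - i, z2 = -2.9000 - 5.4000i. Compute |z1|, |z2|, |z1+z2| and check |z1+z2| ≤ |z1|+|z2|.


|z1| = sqrt(8.8^2 + (-1)^2) = sqrt(78.44) = 8.8566
|z2| = sqrt((-2.9)^2 + (-5.4)^2) = sqrt(37.57) = 6.1294
z1+z2 = 5.9000 - 6.4000i
|z1+z2| = sqrt(75.77) = 8.7046
|z1|+|z2| = 8.8566 + 6.1294 = 14.9860

|z1+z2| = 8.7046 ≤ |z1|+|z2| = 14.9860 (verified)


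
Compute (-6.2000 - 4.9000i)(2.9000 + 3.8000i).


Real = -6.2*2.9 - (-4.9)*3.8 = -17.98 - (-18.62) = 0.64
Imag = -6.2*3.8 + 2.9*(-4.9) = -23.56 - (14.21) = -37.77

0.6400 - 37.7700i


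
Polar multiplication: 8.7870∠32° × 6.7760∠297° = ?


r = 8.7870 * 6.7760 = 59.5407
theta = 32° + 297° = 329° = 329° (mod 360)

59.5407 cis(329°)


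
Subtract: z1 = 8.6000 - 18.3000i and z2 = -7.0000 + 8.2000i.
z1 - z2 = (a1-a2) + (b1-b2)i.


Real: 8.6 + 7 = 15.6
Imag: -18.3 - 8.2 = -26.5

15.6000 - 26.5000i


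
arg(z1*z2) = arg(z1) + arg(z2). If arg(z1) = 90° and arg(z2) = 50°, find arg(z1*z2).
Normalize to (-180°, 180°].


arg(z1*z2) = 90° + 50° = 140°
Normalized to (-180°, 180°]: 140°

140°


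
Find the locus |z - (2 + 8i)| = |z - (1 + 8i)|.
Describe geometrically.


Equal distances means the locus is the perpendicular bisector of z1 and z2.
Midpoint = ((2+1)/2, (8+8)/2) = (1.5000, 8.0000)

Perpendicular bisector through (1.5000, 8.0000)


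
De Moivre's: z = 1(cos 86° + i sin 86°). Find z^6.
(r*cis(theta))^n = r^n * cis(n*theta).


r^6 = 1^6 = 1
n*theta = 6*86° = 516° = 156° (mod 360)
a = 1*cos(156°) = -0.9135
b = 1*sin(156°) = 0.4067

1 cis(156°) = -0.9135 + 0.4067i


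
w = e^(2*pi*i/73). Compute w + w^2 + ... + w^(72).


With w = e^(2*pi*i/73), all 73 of the 73th roots of unity w^0 = 1, w, ..., w^(72) sum to 0: 1 + w + ... + w^(72) = (1 - w^73)/(1 - w) = 0 since w^73 = 1, w ≠ 1.
Removing the root 1: w + w^2 + ... + w^(72) = 0 - 1 = -1

Sum = -1


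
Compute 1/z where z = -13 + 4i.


|z|^2 = 169+16 = 185
1/z = (-13 - 4i)/185

1/z = -0.0703 - 0.0216i


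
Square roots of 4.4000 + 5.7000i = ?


|z| = sqrt(19.36+32.49) = 7.2007
sqrt((|z|+a)/2) = sqrt((7.2007+4.4)/2) = sqrt(5.8003) = 2.4084
sqrt((|z|-a)/2) = sqrt((7.2007-4.4)/2) = sqrt(1.4003) = 1.1834

±(2.4084 + 1.1834i) i.e. 2.4084 + 1.1834i and -2.4084 - 1.1834i


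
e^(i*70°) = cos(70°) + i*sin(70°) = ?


cos(70°) = 0.3420
sin(70°) = 0.9397

e^(i*70°) = 0.3420 + 0.9397i


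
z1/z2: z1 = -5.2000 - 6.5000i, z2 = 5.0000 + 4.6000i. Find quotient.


Conjugate of z2 = 5.0000 - 4.6000i
Numerator: (-5.2000 - 6.5000i)(5.0000 - 4.6000i) = -55.9000 - 8.5800i
Denominator: 5^2 + 4.6^2 = 46.16
Result = (-55.9000 - 8.5800i)/46.16

-1.2110 - 0.1859i


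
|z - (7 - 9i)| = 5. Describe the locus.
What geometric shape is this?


|z - z0| = r is a circle with center z0 and radius r.
Center = (7, -9), radius = 5

Circle with center (7, -9) and radius 5


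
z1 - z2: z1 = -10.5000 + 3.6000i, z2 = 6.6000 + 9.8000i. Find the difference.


Real: -10.5 - 6.6 = -17.1
Imag: 3.6 - 9.8 = -6.2

-17.1000 - 6.2000i


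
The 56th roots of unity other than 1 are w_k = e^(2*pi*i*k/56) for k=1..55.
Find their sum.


With w = e^(2*pi*i/56), all 56 of the 56th roots of unity w^0 = 1, w, ..., w^(55) sum to 0: 1 + w + ... + w^(55) = (1 - w^56)/(1 - w) = 0 since w^56 = 1, w ≠ 1.
Removing the root 1: w + w^2 + ... + w^(55) = 0 - 1 = -1

Sum = -1


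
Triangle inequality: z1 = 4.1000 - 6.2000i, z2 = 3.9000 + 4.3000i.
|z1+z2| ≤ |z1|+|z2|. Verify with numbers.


|z1| = sqrt(4.1^2 + (-6.2)^2) = sqrt(55.25) = 7.4330
|z2| = sqrt(3.9^2 + 4.3^2) = sqrt(33.7) = 5.8052
z1+z2 = 8.0000 - 1.9000i
|z1+z2| = sqrt(67.61) = 8.2225
|z1|+|z2| = 7.4330 + 5.8052 = 13.2382

|z1+z2| = 8.2225 ≤ |z1|+|z2| = 13.2382 (verified)


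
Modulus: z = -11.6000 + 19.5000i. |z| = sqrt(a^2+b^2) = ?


|z| = sqrt((-11.6)^2 + 19.5^2) = sqrt(134.56 + 380.25) = sqrt(514.81) = 22.6894

|z| = 22.6894


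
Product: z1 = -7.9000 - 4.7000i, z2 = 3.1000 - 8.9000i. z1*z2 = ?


Real = -7.9*3.1 - (-4.7)*(-8.9) = -24.49 - 41.83 = -66.32
Imag = -7.9*(-8.9) + 3.1*(-4.7) = 70.31 - (14.57) = 55.74

-66.3200 + 55.7400i


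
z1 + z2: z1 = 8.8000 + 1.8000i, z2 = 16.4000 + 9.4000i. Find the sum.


Real: 8.8 + 16.4 = 25.2
Imag: 1.8 + 9.4 = 11.2

25.2000 + 11.2000i


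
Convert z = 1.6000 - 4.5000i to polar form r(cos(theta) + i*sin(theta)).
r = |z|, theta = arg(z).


r = sqrt(2.56+20.25) = sqrt(22.81) = 4.7760
theta = atan2(-4.5, 1.6) = -70.4269 degrees

r = 4.7760, theta = -70.4269 degrees


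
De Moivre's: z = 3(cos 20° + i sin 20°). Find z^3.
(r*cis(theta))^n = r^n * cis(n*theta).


r^3 = 3^3 = 27
n*theta = 3*20° = 60° = 60° (mod 360)
a = 27*cos(60°) = 13.5000
b = 27*sin(60°) = 23.3827

27 cis(60°) = 13.5000 + 23.3827i


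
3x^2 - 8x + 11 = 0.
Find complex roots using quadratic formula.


disc = (-8)^2 - 4*3*11 = 64 - 132 = -68
sqrt(|disc|) = sqrt(68) = 8.2462
Real part = 8/(2*3) = 1.3333
Imag part = 8.2462/(2*3) = 1.3744

1.3333 ± 1.3744i


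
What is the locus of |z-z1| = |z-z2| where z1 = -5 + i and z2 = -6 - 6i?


Equal distances means the locus is the perpendicular bisector of z1 and z2.
Midpoint = ((-5+(-6))/2, (1+(-6))/2) = (-5.5000, -2.5000)

Perpendicular bisector through (-5.5000, -2.5000)


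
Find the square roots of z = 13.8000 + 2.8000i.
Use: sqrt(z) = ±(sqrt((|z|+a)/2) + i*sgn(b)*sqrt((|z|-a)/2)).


|z| = sqrt(190.44+7.84) = 14.0812
sqrt((|z|+a)/2) = sqrt((14.0812+13.8)/2) = sqrt(13.9406) = 3.7337
sqrt((|z|-a)/2) = sqrt((14.0812-13.8)/2) = sqrt(0.1406) = 0.3750

±(3.7337 + 0.3750i) i.e. 3.7337 + 0.3750i and -3.7337 - 0.3750i


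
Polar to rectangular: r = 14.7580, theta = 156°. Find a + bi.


a = 14.7580*cos(156°) = 14.7580*(-0.913545) = -13.4821
b = 14.7580*sin(156°) = 14.7580*0.406737 = 6.0026

-13.4821 + 6.0026i


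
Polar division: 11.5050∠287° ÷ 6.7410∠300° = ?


r = 11.5050 / 6.7410 = 1.7067
theta = 287° - 300° = -13° = 347° (mod 360)

1.7067 cis(347°)


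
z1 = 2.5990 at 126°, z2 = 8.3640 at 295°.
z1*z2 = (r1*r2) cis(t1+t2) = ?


r = 2.5990 * 8.3640 = 21.7380
theta = 126° + 295° = 421° = 61° (mod 360)

21.7380 cis(61°)


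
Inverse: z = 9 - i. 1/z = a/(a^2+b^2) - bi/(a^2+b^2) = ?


|z|^2 = 81+1 = 82
1/z = (9 + 1i)/82

1/z = 0.1098 + 0.0122i


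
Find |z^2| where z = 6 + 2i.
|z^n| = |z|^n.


|z| = sqrt(36+4) = sqrt(40) = 6.3246
|z^2| = |z|^2 = (sqrt(40))^2 = 40

|z^2| = 40


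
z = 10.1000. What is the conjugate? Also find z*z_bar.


z_bar = 10.1000
z*z_bar = 10.1^2 + 0^2 = 102.01 + 0 = 102.01

z_bar = 10.1000, z*z_bar = 102.01


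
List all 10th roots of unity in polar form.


The 10th roots of unity are cis(360k/10°) for k=0..9
Angle step = 360/10 = 36°
Primitive root: cis(36°)
Primitive root = 0.8090 + 0.5878i

10 roots at angles: 0°, 36°, 72°, 108°, 144°, 180°, 216°, 252°, 288°, 324°


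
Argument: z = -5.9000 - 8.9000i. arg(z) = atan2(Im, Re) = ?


Re = -5.9, Im = -8.9
arg = atan2(-8.9, -5.9) = -123.5412 degrees

arg(z) = -123.5412 degrees


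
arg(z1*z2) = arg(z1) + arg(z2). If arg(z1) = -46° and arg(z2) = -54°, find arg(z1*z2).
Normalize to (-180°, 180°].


arg(z1*z2) = -46° - 54° = -100°
Normalized to (-180°, 180°]: -100°

-100°


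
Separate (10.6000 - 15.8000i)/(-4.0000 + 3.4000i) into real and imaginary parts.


Multiply by conjugate: (10.6000 - 15.8000i)(-4.0000 - 3.4000i) / ((-4)^2 + 3.4^2)
Numerator real = 10.6*(-4) - (15.8)*3.4 = -96.12
Numerator imag = -15.8*(-4) - 10.6*3.4 = 27.16
Denominator = 27.56
Re(z) = -96.12/27.56 = -3.4877
Im(z) = 27.16/27.56 = 0.9855

Re(z) = -3.4877, Im(z) = 0.9855


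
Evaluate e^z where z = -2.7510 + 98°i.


e^-2.7510 = 0.06386
cos(98°) = -0.1392
sin(98°) = 0.9903
Real = 0.06386*(-0.1392) = -0.0089
Imag = 0.06386*0.9903 = 0.0632

-0.0089 + 0.0632i


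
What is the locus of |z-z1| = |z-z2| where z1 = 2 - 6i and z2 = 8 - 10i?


Equal distances means the locus is the perpendicular bisector of z1 and z2.
Midpoint = ((2+8)/2, (-6+(-10))/2) = (5.0000, -8.0000)

Perpendicular bisector through (5.0000, -8.0000)


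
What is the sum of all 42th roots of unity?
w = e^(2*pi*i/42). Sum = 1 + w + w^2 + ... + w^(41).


The sum of all 42th roots of unity is 0.
Geometric series: (1 - w^42)/(1 - w) = (1-1)/(1-w) = 0 since w^42 = 1, w ≠ 1.
Alternatively: coefficient of z^41 in z^42 - 1 is 0.

0


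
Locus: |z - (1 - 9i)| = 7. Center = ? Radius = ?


|z - z0| = r is a circle with center z0 and radius r.
Center = (1, -9), radius = 7

Circle with center (1, -9) and radius 7


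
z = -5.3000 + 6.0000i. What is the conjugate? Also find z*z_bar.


z_bar = -5.3000 - 6.0000i
z*z_bar = (-5.3)^2 + 6^2 = 28.09 + 36 = 64.09

z_bar = -5.3000 - 6.0000i, z*z_bar = 64.09


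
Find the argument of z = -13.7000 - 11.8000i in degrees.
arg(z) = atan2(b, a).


Re = -13.7, Im = -11.8
arg = atan2(-11.8, -13.7) = -139.2612 degrees

arg(z) = -139.2612 degrees


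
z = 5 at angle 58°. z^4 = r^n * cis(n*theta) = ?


r^4 = 5^4 = 625
n*theta = 4*58° = 232° = 232° (mod 360)
a = 625*cos(232°) = -384.7884
b = 625*sin(232°) = -492.5067

625 cis(232°) = -384.7884 - 492.5067i


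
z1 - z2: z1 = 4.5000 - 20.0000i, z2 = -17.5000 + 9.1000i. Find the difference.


Real: 4.5 + 17.5 = 22
Imag: -20 - 9.1 = -29.1

22.0000 - 29.1000i


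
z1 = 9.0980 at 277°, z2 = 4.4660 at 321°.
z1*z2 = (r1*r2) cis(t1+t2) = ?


r = 9.0980 * 4.4660 = 40.6317
theta = 277° + 321° = 598° = 238° (mod 360)

40.6317 cis(238°)


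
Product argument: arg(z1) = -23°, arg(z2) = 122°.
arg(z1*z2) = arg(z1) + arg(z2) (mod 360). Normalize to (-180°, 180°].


arg(z1*z2) = -23° + 122° = 99°
Normalized to (-180°, 180°]: 99°

99°


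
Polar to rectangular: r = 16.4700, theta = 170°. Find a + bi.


a = 16.4700*cos(170°) = 16.4700*(-0.98481) = -16.2198
b = 16.4700*sin(170°) = 16.4700*0.17365 = 2.8600

-16.2198 + 2.8600i


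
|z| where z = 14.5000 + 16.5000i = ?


|z| = sqrt(14.5^2 + 16.5^2) = sqrt(210.25 + 272.25) = sqrt(482.5) = 21.9659

|z| = 21.9659


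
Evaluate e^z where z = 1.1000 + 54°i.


e^1.1000 = 3.0042
cos(54°) = 0.58779
sin(54°) = 0.809
Real = 3.0042*0.58779 = 1.7658
Imag = 3.0042*0.809 = 2.4304

1.7658 + 2.4304i


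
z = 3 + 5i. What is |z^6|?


|z| = sqrt(9+25) = sqrt(34) = 5.8310
|z^6| = |z|^6 = (sqrt(34))^6 = 34^3 = 39304

|z^6| = 39304


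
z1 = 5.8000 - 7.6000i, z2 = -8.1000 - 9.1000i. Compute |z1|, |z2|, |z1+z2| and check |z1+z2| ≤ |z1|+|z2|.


|z1| = sqrt(5.8^2 + (-7.6)^2) = sqrt(91.4) = 9.5603
|z2| = sqrt((-8.1)^2 + (-9.1)^2) = sqrt(148.42) = 12.1828
z1+z2 = -2.3000 - 16.7000i
|z1+z2| = sqrt(284.18) = 16.8576
|z1|+|z2| = 9.5603 + 12.1828 = 21.7431

|z1+z2| = 16.8576 ≤ |z1|+|z2| = 21.7431 (verified)


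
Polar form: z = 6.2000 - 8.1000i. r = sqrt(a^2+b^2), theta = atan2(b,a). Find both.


r = sqrt(38.44+65.61) = sqrt(104.05) = 10.2005
theta = atan2(-8.1, 6.2) = -52.5684 degrees

r = 10.2005, theta = -52.5684 degrees


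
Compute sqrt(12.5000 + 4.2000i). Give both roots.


|z| = sqrt(156.25+17.64) = 13.1867
sqrt((|z|+a)/2) = sqrt((13.1867+12.5)/2) = sqrt(12.8434) = 3.5838
sqrt((|z|-a)/2) = sqrt((13.1867-12.5)/2) = sqrt(0.3434) = 0.5860

±(3.5838 + 0.5860i) i.e. 3.5838 + 0.5860i and -3.5838 - 0.5860i


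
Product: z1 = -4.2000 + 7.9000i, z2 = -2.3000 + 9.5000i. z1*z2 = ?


Real = -4.2*(-2.3) - 7.9*9.5 = 9.66 - 75.05 = -65.39
Imag = -4.2*9.5 - (2.3)*7.9 = -39.9 - (18.17) = -58.07

-65.3900 - 58.0700i


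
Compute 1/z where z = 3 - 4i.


|z|^2 = 9+16 = 25
1/z = (3 + 4i)/25

1/z = 0.1200 + 0.1600i
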